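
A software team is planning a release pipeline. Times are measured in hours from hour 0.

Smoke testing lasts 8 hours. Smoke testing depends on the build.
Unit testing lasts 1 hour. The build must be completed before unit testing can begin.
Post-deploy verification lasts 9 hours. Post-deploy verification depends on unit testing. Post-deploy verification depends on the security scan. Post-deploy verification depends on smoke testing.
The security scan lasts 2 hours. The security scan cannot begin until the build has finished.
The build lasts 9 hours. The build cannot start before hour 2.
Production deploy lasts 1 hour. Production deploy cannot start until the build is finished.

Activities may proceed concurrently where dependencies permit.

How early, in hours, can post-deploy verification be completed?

28

The build waits on its own release at hour 2, so it starts at hour 2 and finishes at 2 + 9 = hour 11.
After the build (finishes hour 11), smoke testing can start at hour 11 and finishes at hour 19.
The security scan waits on the build (finishes hour 11), so it starts at hour 11 and finishes at 11 + 2 = hour 13.
Unit testing waits on the build (finishes hour 11), so it starts at hour 11 and finishes at 11 + 1 = hour 12.
Post-deploy verification has to wait for unit testing (finishes hour 12); the security scan (finishes hour 13); smoke testing (finishes hour 19). The latest of these is hour 19, so post-deploy verification runs hour 19 to 19 + 9 = hour 28.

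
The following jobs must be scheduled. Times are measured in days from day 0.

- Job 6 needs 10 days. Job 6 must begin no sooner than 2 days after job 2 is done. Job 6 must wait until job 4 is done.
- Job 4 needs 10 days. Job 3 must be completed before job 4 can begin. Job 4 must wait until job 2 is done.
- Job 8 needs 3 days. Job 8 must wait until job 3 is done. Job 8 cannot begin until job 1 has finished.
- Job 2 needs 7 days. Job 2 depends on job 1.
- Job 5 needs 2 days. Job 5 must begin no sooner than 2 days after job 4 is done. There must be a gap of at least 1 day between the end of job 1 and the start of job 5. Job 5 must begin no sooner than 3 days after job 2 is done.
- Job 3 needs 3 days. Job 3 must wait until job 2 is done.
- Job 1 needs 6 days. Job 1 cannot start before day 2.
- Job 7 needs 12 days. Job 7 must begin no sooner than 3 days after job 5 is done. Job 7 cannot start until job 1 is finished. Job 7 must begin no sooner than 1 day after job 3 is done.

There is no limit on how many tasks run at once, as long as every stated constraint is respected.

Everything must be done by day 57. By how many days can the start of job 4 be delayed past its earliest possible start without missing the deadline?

Job 1 cannot begin until its own release at day 2. It runs from day 2 to 2 + 6 = day 8.
Job 2 cannot begin until job 1 (finishes day 8). It runs from day 8 to 8 + 7 = day 15.
Job 3 waits on job 2 (finishes day 15), so it starts at day 15 and finishes at 15 + 3 = day 18.
Job 4 cannot start until job 3 (finishes day 18); job 2 (finishes day 15). The controlling bound is day 18, so job 4 finishes at 18 + 10 = day 28.

Working backward from the deadline:
To finish by day 57, job 7 (duration 12) must start no later than day 45.
Since job 7 (must start by day 45, minus 3-day gap → day 42) depends on it, job 5 must finish by day 42. Backing off its 2-day duration gives a latest start of day 40.
Nothing follows job 6; the deadline of day 57 is its only limit. It must start by 57 − 10 = day 47.
For job 4: job 5 (must start by day 40, minus 2-day gap → day 38); job 6 (must start by day 47). The most restrictive is day 38; with a 10-day duration, job 4 must start by day 28.
So job 4 can start as early as day 18 and as late as day 28, giving 28 − 18 = 10 days of slack.

10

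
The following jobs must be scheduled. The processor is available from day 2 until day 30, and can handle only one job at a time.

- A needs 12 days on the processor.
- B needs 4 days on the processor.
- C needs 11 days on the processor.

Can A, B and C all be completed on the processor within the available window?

Yes

The processor window is 30 − 2 = 28 days.
Running back to back, the jobs need 12 + 4 + 11 = 27 days on the processor.
Since 27 ≤ 28, they fit within the window.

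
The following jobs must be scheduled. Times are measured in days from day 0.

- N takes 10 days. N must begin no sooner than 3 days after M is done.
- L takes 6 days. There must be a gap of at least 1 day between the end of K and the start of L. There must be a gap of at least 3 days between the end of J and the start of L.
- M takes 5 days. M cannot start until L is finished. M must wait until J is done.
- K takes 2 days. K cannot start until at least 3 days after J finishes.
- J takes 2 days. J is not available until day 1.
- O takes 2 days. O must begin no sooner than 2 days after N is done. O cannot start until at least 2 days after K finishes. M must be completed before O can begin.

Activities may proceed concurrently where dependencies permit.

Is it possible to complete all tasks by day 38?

Yes

After its own release at day 1, J can start at day 1 and finishes at day 3.
K waits on J (finishes day 3, plus 3-day gap → day 6), so it starts at day 6 and finishes at 6 + 2 = day 8.
L has to wait for K (finishes day 8, plus 1-day gap → day 9); J (finishes day 3, plus 3-day gap → day 6). The latest of these is day 9, so L runs day 9 to 9 + 6 = day 15.
M cannot start until L (finishes day 15); J (finishes day 3). The controlling bound is day 15, so M finishes at 15 + 5 = day 20.
After M (finishes day 20, plus 3-day gap → day 23), N can start at day 23 and finishes at day 33.
O cannot start until N (finishes day 33, plus 2-day gap → day 35); K (finishes day 8, plus 2-day gap → day 10); M (finishes day 20). The controlling bound is day 35, so O finishes at 35 + 2 = day 37.
Every task is finished by day 37, which is no later than the deadline of 38, so the schedule is feasible.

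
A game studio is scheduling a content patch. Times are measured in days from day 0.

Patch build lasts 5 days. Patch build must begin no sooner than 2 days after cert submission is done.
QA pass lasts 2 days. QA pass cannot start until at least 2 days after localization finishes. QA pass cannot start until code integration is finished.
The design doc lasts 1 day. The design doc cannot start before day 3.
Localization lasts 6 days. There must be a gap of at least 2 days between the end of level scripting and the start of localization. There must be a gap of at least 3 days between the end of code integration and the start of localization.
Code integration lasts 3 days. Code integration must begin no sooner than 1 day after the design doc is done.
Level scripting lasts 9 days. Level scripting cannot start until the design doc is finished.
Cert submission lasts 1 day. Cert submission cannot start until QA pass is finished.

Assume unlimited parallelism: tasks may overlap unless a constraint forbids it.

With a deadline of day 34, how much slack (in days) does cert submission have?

1

The design doc waits on its own release at day 3, so it starts at day 3 and finishes at 3 + 1 = day 4.
Code integration waits on the design doc (finishes day 4, plus 1-day gap → day 5), so it starts at day 5 and finishes at 5 + 3 = day 8.
After the design doc (finishes day 4), level scripting can start at day 4 and finishes at day 13.
Localization cannot start until level scripting (finishes day 13, plus 2-day gap → day 15); code integration (finishes day 8, plus 3-day gap → day 11). The controlling bound is day 15, so localization finishes at 15 + 6 = day 21.
QA pass has to wait for localization (finishes day 21, plus 2-day gap → day 23); code integration (finishes day 8). The latest of these is day 23, so QA pass runs day 23 to 23 + 2 = day 25.
After QA pass (finishes day 25), cert submission can start at day 25 and finishes at day 26.

Working backward from the deadline:
Nothing follows patch build; the deadline of day 34 is its only limit. It must start by 34 − 5 = day 29.
Cert submission must finish before patch build (must start by day 29, minus 2-day gap → day 27). With a 1-day duration, cert submission must start by 27 − 1 = day 26.
So cert submission can start as early as day 25 and as late as day 26, giving 26 − 25 = 1 day of slack.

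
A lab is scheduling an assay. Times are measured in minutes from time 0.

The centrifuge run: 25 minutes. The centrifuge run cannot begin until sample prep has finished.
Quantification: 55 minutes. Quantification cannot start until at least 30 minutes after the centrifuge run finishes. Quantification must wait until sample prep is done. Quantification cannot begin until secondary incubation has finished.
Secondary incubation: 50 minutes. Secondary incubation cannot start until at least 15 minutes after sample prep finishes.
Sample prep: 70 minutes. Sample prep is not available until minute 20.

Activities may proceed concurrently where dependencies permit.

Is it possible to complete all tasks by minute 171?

Sample prep cannot begin until its own release at minute 20. It runs from minute 20 to 20 + 70 = minute 90.
Secondary incubation cannot begin until sample prep (finishes minute 90, plus 15-minute gap → minute 105). It runs from minute 105 to 105 + 50 = minute 155.
The centrifuge run waits on sample prep (finishes minute 90), so it starts at minute 90 and finishes at 90 + 25 = minute 115.
Quantification has to wait for the centrifuge run (finishes minute 115, plus 30-minute gap → minute 145); sample prep (finishes minute 90); secondary incubation (finishes minute 155). The latest of these is minute 155, so quantification runs minute 155 to 155 + 55 = minute 210.
The earliest everything can be done is minute 210, which is after the deadline of 171, so it is not possible.

No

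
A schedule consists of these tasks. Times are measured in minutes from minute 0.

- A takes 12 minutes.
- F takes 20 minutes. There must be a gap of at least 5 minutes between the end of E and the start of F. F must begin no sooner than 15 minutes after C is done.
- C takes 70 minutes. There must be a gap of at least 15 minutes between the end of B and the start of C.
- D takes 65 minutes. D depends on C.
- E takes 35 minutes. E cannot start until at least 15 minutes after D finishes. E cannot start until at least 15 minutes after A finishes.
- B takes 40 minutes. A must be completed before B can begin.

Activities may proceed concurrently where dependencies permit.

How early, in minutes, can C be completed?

137

A can start immediately at minute 0; it finishes at minute 12.
B cannot begin until A (finishes minute 12). It runs from minute 12 to 12 + 40 = minute 52.
C cannot begin until B (finishes minute 52, plus 15-minute gap → minute 67). It runs from minute 67 to 67 + 70 = minute 137.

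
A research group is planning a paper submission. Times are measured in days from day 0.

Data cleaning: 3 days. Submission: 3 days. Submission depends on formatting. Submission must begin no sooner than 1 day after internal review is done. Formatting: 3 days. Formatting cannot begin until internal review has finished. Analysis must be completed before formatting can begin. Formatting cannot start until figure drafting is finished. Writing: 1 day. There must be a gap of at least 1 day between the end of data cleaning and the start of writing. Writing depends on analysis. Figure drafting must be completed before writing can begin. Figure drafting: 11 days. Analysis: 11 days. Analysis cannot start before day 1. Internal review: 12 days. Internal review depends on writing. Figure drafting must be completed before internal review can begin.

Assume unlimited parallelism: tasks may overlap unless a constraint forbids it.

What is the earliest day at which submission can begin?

Figure drafting can start immediately at day 0; it finishes at day 11.
Analysis cannot begin until its own release at day 1. It runs from day 1 to 1 + 11 = day 12.
Nothing blocks data cleaning, so it runs from day 0 to day 3.
Writing cannot start until data cleaning (finishes day 3, plus 1-day gap → day 4); analysis (finishes day 12); figure drafting (finishes day 11). The controlling bound is day 12, so writing finishes at 12 + 1 = day 13.
Internal review cannot start until writing (finishes day 13); figure drafting (finishes day 11). The controlling bound is day 13, so internal review finishes at 13 + 12 = day 25.
Formatting cannot start until internal review (finishes day 25); analysis (finishes day 12); figure drafting (finishes day 11). The controlling bound is day 25, so formatting finishes at 25 + 3 = day 28.
Submission waits on formatting (finishes day 28); internal review (finishes day 25, plus 1-day gap → day 26). The latest of these is day 28, which is the earliest submission can start.

28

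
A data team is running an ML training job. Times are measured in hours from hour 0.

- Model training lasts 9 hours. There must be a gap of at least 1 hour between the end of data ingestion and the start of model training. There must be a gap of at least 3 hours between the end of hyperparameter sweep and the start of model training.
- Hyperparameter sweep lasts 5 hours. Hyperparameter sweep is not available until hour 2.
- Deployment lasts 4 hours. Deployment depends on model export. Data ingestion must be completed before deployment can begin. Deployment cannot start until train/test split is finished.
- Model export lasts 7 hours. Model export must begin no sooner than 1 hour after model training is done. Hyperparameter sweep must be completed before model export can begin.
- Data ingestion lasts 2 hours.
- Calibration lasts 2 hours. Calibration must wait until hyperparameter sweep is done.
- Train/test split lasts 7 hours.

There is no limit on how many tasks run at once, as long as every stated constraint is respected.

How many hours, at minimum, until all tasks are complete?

Hyperparameter sweep cannot begin until its own release at hour 2. It runs from hour 2 to 2 + 5 = hour 7.
Calibration waits on hyperparameter sweep (finishes hour 7), so it starts at hour 7 and finishes at 7 + 2 = hour 9.
Train/test split has no prerequisites, so it starts at hour 0 and finishes at hour 7.
Data ingestion can start immediately at hour 0; it finishes at hour 2.
For model training: data ingestion (finishes hour 2, plus 1-hour gap → hour 3); hyperparameter sweep (finishes hour 7, plus 3-hour gap → hour 10). Taking the maximum gives a start of hour 10, and it finishes at 10 + 9 = hour 19.
For model export: model training (finishes hour 19, plus 1-hour gap → hour 20); hyperparameter sweep (finishes hour 7). Taking the maximum gives a start of hour 20, and it finishes at 20 + 7 = hour 27.
For deployment: model export (finishes hour 27); data ingestion (finishes hour 2); train/test split (finishes hour 7). Taking the maximum gives a start of hour 27, and it finishes at 27 + 4 = hour 31.
All tasks are finished once the last one completes. Finish times: Data ingestion at 2, Train/test split at 7, Hyperparameter sweep at 7, Model training at 19, Calibration at 9, Model export at 27, Deployment at 31. The latest is hour 31.

31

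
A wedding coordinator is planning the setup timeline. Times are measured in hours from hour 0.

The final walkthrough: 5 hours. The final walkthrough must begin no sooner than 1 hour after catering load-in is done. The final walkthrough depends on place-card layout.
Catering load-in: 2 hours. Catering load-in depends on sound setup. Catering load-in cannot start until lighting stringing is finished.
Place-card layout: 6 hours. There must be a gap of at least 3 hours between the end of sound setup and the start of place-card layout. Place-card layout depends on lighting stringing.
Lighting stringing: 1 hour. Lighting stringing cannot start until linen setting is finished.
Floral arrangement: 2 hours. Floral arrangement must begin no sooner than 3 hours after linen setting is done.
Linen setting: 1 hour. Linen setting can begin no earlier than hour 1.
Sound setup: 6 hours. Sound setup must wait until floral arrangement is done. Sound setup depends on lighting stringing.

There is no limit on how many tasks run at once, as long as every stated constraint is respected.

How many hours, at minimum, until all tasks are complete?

27

Linen setting waits on its own release at hour 1, so it starts at hour 1 and finishes at 1 + 1 = hour 2.
After linen setting (finishes hour 2), lighting stringing can start at hour 2 and finishes at hour 3.
After linen setting (finishes hour 2, plus 3-hour gap → hour 5), floral arrangement can start at hour 5 and finishes at hour 7.
Sound setup has to wait for floral arrangement (finishes hour 7); lighting stringing (finishes hour 3). The latest of these is hour 7, so sound setup runs hour 7 to 7 + 6 = hour 13.
Place-card layout has to wait for sound setup (finishes hour 13, plus 3-hour gap → hour 16); lighting stringing (finishes hour 3). The latest of these is hour 16, so place-card layout runs hour 16 to 16 + 6 = hour 22.
For catering load-in: sound setup (finishes hour 13); lighting stringing (finishes hour 3). Taking the maximum gives a start of hour 13, and it finishes at 13 + 2 = hour 15.
The final walkthrough needs all of catering load-in (finishes hour 15, plus 1-hour gap → hour 16); place-card layout (finishes hour 22). That puts its earliest start at hour 22; it finishes at 22 + 5 = hour 27.
All tasks are finished once the last one completes. Finish times: Linen setting at 2, Floral arrangement at 7, Lighting stringing at 3, Sound setup at 13, Catering load-in at 15, Place-card layout at 22, The final walkthrough at 27. The latest is hour 27.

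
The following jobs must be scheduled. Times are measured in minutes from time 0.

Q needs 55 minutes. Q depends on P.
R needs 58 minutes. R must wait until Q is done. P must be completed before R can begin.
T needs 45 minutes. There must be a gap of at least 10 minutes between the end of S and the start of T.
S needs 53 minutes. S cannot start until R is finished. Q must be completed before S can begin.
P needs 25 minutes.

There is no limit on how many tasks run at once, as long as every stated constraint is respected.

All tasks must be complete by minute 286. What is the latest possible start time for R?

Nothing follows T; the deadline of minute 286 is its only limit. It must start by 286 − 45 = minute 241.
Since T (must start by minute 241, minus 10-minute gap → minute 231) depends on it, S must finish by minute 231. Backing off its 53-minute duration gives a latest start of minute 178.
R has to be done before S (must start by minute 178). That means finishing by minute 178, i.e. starting by 178 − 58 = minute 120.

120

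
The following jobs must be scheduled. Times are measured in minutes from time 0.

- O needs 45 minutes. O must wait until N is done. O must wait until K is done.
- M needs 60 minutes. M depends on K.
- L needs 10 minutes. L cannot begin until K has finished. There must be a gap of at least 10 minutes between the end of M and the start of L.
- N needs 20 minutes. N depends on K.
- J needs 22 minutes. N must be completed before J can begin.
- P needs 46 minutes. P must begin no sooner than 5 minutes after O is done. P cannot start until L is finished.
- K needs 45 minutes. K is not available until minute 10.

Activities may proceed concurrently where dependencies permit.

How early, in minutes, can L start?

125

K waits on its own release at minute 10, so it starts at minute 10 and finishes at 10 + 45 = minute 55.
M waits on K (finishes minute 55), so it starts at minute 55 and finishes at 55 + 60 = minute 115.
L waits on K (finishes minute 55); M (finishes minute 115, plus 10-minute gap → minute 125). The latest of these is minute 125, which is the earliest L can start.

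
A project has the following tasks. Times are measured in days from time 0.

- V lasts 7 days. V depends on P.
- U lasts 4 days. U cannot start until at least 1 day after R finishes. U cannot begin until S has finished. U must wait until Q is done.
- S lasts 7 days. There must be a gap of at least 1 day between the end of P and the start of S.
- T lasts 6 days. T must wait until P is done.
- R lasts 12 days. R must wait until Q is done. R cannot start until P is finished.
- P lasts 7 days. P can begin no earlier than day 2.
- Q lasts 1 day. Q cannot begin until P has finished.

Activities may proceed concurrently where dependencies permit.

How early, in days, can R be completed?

22

P cannot begin until its own release at day 2. It runs from day 2 to 2 + 7 = day 9.
Q cannot begin until P (finishes day 9). It runs from day 9 to 9 + 1 = day 10.
R cannot start until Q (finishes day 10); P (finishes day 9). The controlling bound is day 10, so R finishes at 10 + 12 = day 22.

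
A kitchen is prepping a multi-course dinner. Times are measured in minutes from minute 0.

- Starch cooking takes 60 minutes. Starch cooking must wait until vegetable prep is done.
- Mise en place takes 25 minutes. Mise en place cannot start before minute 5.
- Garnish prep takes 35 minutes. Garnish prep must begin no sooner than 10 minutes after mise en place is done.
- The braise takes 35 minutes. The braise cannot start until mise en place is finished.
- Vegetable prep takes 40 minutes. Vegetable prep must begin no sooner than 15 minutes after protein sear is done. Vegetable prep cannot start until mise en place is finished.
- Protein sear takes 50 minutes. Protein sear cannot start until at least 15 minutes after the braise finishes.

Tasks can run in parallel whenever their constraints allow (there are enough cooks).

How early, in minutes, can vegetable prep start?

145

After its own release at minute 5, mise en place can start at minute 5 and finishes at minute 30.
The braise cannot begin until mise en place (finishes minute 30). It runs from minute 30 to 30 + 35 = minute 65.
After the braise (finishes minute 65, plus 15-minute gap → minute 80), protein sear can start at minute 80 and finishes at minute 130.
Vegetable prep waits on protein sear (finishes minute 130, plus 15-minute gap → minute 145); mise en place (finishes minute 30). The latest of these is minute 145, which is the earliest vegetable prep can start.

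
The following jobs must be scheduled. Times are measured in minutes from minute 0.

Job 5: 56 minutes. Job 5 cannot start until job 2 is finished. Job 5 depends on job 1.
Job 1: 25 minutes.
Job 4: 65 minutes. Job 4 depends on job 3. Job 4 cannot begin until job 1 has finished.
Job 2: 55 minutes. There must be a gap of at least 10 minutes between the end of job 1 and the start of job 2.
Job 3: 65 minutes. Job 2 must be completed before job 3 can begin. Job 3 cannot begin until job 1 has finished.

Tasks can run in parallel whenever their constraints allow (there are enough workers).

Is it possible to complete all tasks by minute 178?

Job 1 has no prerequisites, so it starts at minute 0 and finishes at minute 25.
Job 2 cannot begin until job 1 (finishes minute 25, plus 10-minute gap → minute 35). It runs from minute 35 to 35 + 55 = minute 90.
Job 5 has to wait for job 2 (finishes minute 90); job 1 (finishes minute 25). The latest of these is minute 90, so job 5 runs minute 90 to 90 + 56 = minute 146.
Job 3 needs all of job 2 (finishes minute 90); job 1 (finishes minute 25). That puts its earliest start at minute 90; it finishes at 90 + 65 = minute 155.
Job 4 cannot start until job 3 (finishes minute 155); job 1 (finishes minute 25). The controlling bound is minute 155, so job 4 finishes at 155 + 65 = minute 220.
The earliest everything can be done is minute 220, which is after the deadline of 178, so it is not possible.

No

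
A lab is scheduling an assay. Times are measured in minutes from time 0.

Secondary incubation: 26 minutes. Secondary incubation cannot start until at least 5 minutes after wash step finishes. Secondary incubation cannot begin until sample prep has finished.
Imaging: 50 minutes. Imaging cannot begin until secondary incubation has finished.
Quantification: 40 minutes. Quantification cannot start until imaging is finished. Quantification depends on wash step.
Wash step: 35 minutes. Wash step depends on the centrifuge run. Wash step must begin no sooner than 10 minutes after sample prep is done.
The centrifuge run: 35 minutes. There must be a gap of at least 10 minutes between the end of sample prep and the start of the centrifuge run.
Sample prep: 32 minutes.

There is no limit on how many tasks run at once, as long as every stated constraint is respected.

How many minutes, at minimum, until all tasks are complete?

233

Sample prep can start immediately at minute 0; it finishes at minute 32.
After sample prep (finishes minute 32, plus 10-minute gap → minute 42), the centrifuge run can start at minute 42 and finishes at minute 77.
Wash step cannot start until the centrifuge run (finishes minute 77); sample prep (finishes minute 32, plus 10-minute gap → minute 42). The controlling bound is minute 77, so wash step finishes at 77 + 35 = minute 112.
Secondary incubation cannot start until wash step (finishes minute 112, plus 5-minute gap → minute 117); sample prep (finishes minute 32). The controlling bound is minute 117, so secondary incubation finishes at 117 + 26 = minute 143.
Imaging waits on secondary incubation (finishes minute 143), so it starts at minute 143 and finishes at 143 + 50 = minute 193.
Quantification has to wait for imaging (finishes minute 193); wash step (finishes minute 112). The latest of these is minute 193, so quantification runs minute 193 to 193 + 40 = minute 233.
All tasks are finished once the last one completes. Finish times: Sample prep at 32, The centrifuge run at 77, Wash step at 112, Secondary incubation at 143, Imaging at 193, Quantification at 233. The latest is minute 233.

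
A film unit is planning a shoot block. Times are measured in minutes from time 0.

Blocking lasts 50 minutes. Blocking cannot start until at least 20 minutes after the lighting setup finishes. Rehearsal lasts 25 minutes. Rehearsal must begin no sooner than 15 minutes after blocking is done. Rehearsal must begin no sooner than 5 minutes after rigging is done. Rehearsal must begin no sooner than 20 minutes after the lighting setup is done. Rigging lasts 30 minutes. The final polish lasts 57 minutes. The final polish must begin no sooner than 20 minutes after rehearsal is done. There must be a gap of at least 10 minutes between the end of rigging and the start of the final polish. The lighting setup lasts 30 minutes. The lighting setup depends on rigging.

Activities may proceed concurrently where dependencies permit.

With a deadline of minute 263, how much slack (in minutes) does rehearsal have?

Rigging has no prerequisites, so it starts at minute 0 and finishes at minute 30.
The lighting setup cannot begin until rigging (finishes minute 30). It runs from minute 30 to 30 + 30 = minute 60.
After the lighting setup (finishes minute 60, plus 20-minute gap → minute 80), blocking can start at minute 80 and finishes at minute 130.
Rehearsal cannot start until blocking (finishes minute 130, plus 15-minute gap → minute 145); rigging (finishes minute 30, plus 5-minute gap → minute 35); the lighting setup (finishes minute 60, plus 20-minute gap → minute 80). The controlling bound is minute 145, so rehearsal finishes at 145 + 25 = minute 170.

Working backward from the deadline:
The final polish has no dependents, so it just needs to finish by minute 263. Starting by 263 − 57 = minute 206 achieves that.
Rehearsal feeds into the final polish (must start by minute 206, minus 20-minute gap → minute 186); so rehearsal must finish by minute 186 and therefore start by minute 161.
So rehearsal can start as early as minute 145 and as late as minute 161, giving 161 − 145 = 16 minutes of slack.

16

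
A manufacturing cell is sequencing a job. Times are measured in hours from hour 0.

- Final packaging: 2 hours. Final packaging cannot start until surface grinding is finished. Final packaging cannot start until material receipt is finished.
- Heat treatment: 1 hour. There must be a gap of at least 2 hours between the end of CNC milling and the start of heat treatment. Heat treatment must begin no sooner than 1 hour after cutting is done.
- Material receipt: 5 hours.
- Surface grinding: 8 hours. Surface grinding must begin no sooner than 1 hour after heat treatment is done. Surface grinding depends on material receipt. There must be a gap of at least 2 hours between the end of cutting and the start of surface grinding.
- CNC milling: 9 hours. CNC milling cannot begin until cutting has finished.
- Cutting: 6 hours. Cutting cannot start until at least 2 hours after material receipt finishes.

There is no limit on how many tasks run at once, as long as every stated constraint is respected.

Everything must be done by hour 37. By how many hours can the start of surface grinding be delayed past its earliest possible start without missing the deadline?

Material receipt has no prerequisites, so it starts at hour 0 and finishes at hour 5.
Cutting waits on material receipt (finishes hour 5, plus 2-hour gap → hour 7), so it starts at hour 7 and finishes at 7 + 6 = hour 13.
After cutting (finishes hour 13), CNC milling can start at hour 13 and finishes at hour 22.
Heat treatment cannot start until CNC milling (finishes hour 22, plus 2-hour gap → hour 24); cutting (finishes hour 13, plus 1-hour gap → hour 14). The controlling bound is hour 24, so heat treatment finishes at 24 + 1 = hour 25.
Surface grinding cannot start until heat treatment (finishes hour 25, plus 1-hour gap → hour 26); material receipt (finishes hour 5); cutting (finishes hour 13, plus 2-hour gap → hour 15). The controlling bound is hour 26, so surface grinding finishes at 26 + 8 = hour 34.

Working backward from the deadline:
To finish by hour 37, final packaging (duration 2) must start no later than hour 35.
Since final packaging (must start by hour 35) depends on it, surface grinding must finish by hour 35. Backing off its 8-hour duration gives a latest start of hour 27.
So surface grinding can start as early as hour 26 and as late as hour 27, giving 27 − 26 = 1 hour of slack.

1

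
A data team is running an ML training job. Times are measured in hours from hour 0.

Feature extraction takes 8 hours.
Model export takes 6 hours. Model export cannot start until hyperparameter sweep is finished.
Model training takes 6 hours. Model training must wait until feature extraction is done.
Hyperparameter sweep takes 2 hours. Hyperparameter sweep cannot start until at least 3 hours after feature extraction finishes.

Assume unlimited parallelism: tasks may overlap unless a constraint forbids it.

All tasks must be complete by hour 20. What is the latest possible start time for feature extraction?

1

Model export has no dependents, so it just needs to finish by hour 20. Starting by 20 − 6 = hour 14 achieves that.
Hyperparameter sweep feeds into model export (must start by hour 14); so hyperparameter sweep must finish by hour 14 and therefore start by hour 12.
To finish by hour 20, model training (duration 6) must start no later than hour 14.
Feature extraction has several dependents: hyperparameter sweep (must start by hour 12, minus 3-hour gap → hour 9); model training (must start by hour 14). The earliest of those limits is hour 9, so feature extraction must start by 9 − 8 = hour 1.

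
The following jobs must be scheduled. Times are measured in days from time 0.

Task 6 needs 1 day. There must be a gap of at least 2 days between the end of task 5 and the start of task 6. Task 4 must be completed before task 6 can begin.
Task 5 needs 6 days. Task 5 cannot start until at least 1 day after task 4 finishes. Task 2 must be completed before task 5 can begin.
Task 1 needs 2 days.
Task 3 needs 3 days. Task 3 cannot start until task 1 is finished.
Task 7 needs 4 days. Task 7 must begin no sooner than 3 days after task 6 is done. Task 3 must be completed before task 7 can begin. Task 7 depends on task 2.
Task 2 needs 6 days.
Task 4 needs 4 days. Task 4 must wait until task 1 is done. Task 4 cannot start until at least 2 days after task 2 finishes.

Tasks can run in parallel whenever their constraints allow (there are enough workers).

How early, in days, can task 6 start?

Task 2 has no prerequisites, so it starts at day 0 and finishes at day 6.
Nothing blocks task 1, so it runs from day 0 to day 2.
Task 4 has to wait for task 1 (finishes day 2); task 2 (finishes day 6, plus 2-day gap → day 8). The latest of these is day 8, so task 4 runs day 8 to 8 + 4 = day 12.
For task 5: task 4 (finishes day 12, plus 1-day gap → day 13); task 2 (finishes day 6). Taking the maximum gives a start of day 13, and it finishes at 13 + 6 = day 19.
Task 6 waits on task 5 (finishes day 19, plus 2-day gap → day 21); task 4 (finishes day 12). The latest of these is day 21, which is the earliest task 6 can start.

21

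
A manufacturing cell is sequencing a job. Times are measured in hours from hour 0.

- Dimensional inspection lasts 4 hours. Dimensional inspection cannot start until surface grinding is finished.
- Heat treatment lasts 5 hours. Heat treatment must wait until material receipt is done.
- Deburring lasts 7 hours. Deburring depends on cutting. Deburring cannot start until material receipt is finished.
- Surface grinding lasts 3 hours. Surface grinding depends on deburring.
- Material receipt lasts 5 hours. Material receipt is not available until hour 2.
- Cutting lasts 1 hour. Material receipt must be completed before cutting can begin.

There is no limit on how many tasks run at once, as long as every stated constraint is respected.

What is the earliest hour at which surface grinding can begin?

15

Material receipt waits on its own release at hour 2, so it starts at hour 2 and finishes at 2 + 5 = hour 7.
Cutting cannot begin until material receipt (finishes hour 7). It runs from hour 7 to 7 + 1 = hour 8.
Deburring cannot start until cutting (finishes hour 8); material receipt (finishes hour 7). The controlling bound is hour 8, so deburring finishes at 8 + 7 = hour 15.
Surface grinding waits on deburring (finishes hour 15), so the earliest it can start is hour 15.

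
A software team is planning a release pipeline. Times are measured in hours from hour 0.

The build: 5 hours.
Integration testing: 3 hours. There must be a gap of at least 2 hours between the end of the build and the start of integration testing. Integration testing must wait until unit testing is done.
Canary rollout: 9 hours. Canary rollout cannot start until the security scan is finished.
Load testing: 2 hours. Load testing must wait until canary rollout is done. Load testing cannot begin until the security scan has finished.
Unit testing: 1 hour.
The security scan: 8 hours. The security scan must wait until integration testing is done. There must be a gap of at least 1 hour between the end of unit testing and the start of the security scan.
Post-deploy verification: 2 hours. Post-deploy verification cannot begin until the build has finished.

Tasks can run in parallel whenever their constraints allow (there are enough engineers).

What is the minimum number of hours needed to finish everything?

Unit testing has no prerequisites, so it starts at hour 0 and finishes at hour 1.
The build can start immediately at hour 0; it finishes at hour 5.
Post-deploy verification waits on the build (finishes hour 5), so it starts at hour 5 and finishes at 5 + 2 = hour 7.
Integration testing has to wait for the build (finishes hour 5, plus 2-hour gap → hour 7); unit testing (finishes hour 1). The latest of these is hour 7, so integration testing runs hour 7 to 7 + 3 = hour 10.
The security scan cannot start until integration testing (finishes hour 10); unit testing (finishes hour 1, plus 1-hour gap → hour 2). The controlling bound is hour 10, so the security scan finishes at 10 + 8 = hour 18.
After the security scan (finishes hour 18), canary rollout can start at hour 18 and finishes at hour 27.
Load testing cannot start until canary rollout (finishes hour 27); the security scan (finishes hour 18). The controlling bound is hour 27, so load testing finishes at 27 + 2 = hour 29.
All tasks are finished once the last one completes. Finish times: The build at 5, Unit testing at 1, Integration testing at 10, The security scan at 18, Canary rollout at 27, Load testing at 29, Post-deploy verification at 7. The latest is hour 29.

29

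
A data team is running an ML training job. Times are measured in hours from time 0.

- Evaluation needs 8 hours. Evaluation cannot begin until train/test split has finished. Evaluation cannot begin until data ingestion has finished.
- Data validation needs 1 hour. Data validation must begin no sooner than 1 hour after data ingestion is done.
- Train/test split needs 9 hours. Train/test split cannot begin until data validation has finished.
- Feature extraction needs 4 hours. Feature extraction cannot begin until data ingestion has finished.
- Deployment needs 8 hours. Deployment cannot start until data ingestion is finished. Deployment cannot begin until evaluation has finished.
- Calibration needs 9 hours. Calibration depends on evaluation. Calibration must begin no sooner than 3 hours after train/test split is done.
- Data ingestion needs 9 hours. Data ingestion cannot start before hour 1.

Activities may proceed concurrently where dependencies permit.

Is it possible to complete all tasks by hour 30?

No

After its own release at hour 1, data ingestion can start at hour 1 and finishes at hour 10.
Feature extraction waits on data ingestion (finishes hour 10), so it starts at hour 10 and finishes at 10 + 4 = hour 14.
Data validation waits on data ingestion (finishes hour 10, plus 1-hour gap → hour 11), so it starts at hour 11 and finishes at 11 + 1 = hour 12.
After data validation (finishes hour 12), train/test split can start at hour 12 and finishes at hour 21.
Evaluation needs all of train/test split (finishes hour 21); data ingestion (finishes hour 10). That puts its earliest start at hour 21; it finishes at 21 + 8 = hour 29.
For deployment: data ingestion (finishes hour 10); evaluation (finishes hour 29). Taking the maximum gives a start of hour 29, and it finishes at 29 + 8 = hour 37.
For calibration: evaluation (finishes hour 29); train/test split (finishes hour 21, plus 3-hour gap → hour 24). Taking the maximum gives a start of hour 29, and it finishes at 29 + 9 = hour 38.
The earliest everything can be done is hour 38, which is after the deadline of 30, so it is not possible.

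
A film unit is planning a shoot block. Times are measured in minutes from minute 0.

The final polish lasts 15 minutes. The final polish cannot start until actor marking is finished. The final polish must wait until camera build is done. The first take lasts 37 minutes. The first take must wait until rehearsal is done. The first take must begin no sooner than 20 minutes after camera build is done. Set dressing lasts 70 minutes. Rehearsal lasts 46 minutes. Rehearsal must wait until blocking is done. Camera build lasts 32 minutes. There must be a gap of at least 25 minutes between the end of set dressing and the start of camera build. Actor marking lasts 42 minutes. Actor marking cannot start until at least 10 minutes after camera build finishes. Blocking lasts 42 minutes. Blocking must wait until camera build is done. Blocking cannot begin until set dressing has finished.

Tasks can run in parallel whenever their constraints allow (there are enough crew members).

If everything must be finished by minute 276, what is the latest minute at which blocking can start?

Nothing follows the first take; the deadline of minute 276 is its only limit. It must start by 276 − 37 = minute 239.
Rehearsal has to be done before the first take (must start by minute 239). That means finishing by minute 239, i.e. starting by 239 − 46 = minute 193.
Blocking has to be done before rehearsal (must start by minute 193). That means finishing by minute 193, i.e. starting by 193 − 42 = minute 151.

151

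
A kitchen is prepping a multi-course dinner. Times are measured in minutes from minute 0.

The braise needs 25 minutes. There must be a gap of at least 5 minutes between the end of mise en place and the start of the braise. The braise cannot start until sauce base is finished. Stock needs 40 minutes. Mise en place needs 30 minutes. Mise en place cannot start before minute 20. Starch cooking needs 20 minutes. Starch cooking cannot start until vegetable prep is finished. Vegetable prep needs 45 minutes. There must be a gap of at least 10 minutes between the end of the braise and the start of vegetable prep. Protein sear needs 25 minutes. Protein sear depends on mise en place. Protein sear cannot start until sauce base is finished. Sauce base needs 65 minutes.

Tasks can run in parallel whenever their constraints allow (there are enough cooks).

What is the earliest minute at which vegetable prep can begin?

100

Nothing blocks sauce base, so it runs from minute 0 to minute 65.
Mise en place cannot begin until its own release at minute 20. It runs from minute 20 to 20 + 30 = minute 50.
The braise needs all of mise en place (finishes minute 50, plus 5-minute gap → minute 55); sauce base (finishes minute 65). That puts its earliest start at minute 65; it finishes at 65 + 25 = minute 90.
Vegetable prep waits on the braise (finishes minute 90, plus 10-minute gap → minute 100), so the earliest it can start is minute 100.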